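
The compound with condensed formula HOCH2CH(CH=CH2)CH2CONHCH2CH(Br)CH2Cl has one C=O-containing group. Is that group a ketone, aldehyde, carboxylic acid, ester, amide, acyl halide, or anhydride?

amide

The carbonyl is in the CH2CONHCH2 segment: –C(=O)–N– linkage → amide (the N is not an amine).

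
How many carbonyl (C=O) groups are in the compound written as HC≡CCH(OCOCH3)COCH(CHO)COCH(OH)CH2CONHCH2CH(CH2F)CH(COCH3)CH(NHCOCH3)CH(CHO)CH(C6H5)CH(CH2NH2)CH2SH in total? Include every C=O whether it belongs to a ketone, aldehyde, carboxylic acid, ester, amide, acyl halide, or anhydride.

CH(OCOCH3): ester, 1 C=O (running total 1).
CO: ketone, 1 C=O (running total 2).
CH(CHO): aldehyde, 1 C=O (running total 3).
CO: ketone, 1 C=O (running total 4).
CH2CONHCH2: amide, 1 C=O (running total 5).
CH(COCH3): ketone, 1 C=O (running total 6).
CH(NHCOCH3): amide, 1 C=O (running total 7).
CH(CHO): aldehyde, 1 C=O (running total 8).

8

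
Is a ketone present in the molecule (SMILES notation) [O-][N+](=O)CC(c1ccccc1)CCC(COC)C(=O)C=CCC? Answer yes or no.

Taking each segment in turn:
  O2NCH2: –NO2 on carbon → nitro group.
  CH(C6H5): pendant –C6H5: benzene ring → arene.
  CH(CH2OCH3): pendant –CH2OCH3: C–O–C linkage → ether.
  CO: –C(=O)– with carbon on both sides → ketone.
  CH=CH: C=C double bond → alkene.
The CO segment supplies the ketone: –C(=O)– with carbon on both sides → ketone.

yes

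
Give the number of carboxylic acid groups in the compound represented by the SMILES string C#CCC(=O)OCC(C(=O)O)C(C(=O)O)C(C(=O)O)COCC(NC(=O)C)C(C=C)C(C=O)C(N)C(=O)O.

C≡C triple bond → alkyne.
–C(=O)–O–C with C on the carbonyl side → ester.
pendant –COOH: carbonyl C bonded to C and –OH → carboxylic acid.
pendant –COOH: carbonyl C bonded to C and –OH → carboxylic acid.
pendant –COOH: carbonyl C bonded to C and –OH → carboxylic acid.
C–O–C with sp³ carbons on both sides and no adjacent C=O → ether.
pendant –NHC(=O)CH3: N bonded to a carbonyl → amide (not amine).
pendant –CH=CH2: C=C double bond → alkene.
pendant –CHO: carbonyl C bonded to C and H → aldehyde.
–NH2 on an sp³ carbon with no adjacent C=O → amine.
–COOH: carbonyl C bonded to –OH and C → carboxylic acid (the –OH is not a separate alcohol).
Carboxylic acid appears at: CH(COOH), CH(COOH), CH(COOH), COOH → 4.

4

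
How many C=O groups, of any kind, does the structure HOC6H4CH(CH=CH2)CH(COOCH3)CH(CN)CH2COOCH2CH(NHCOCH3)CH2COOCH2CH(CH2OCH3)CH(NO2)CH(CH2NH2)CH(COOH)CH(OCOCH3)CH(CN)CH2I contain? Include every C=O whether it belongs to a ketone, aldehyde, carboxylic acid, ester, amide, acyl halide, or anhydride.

CH(COOCH3): ester, 1 C=O (running total 1).
CH2COOCH2: ester, 1 C=O (running total 2).
CH(NHCOCH3): amide, 1 C=O (running total 3).
CH2COOCH2: ester, 1 C=O (running total 4).
CH(COOH): carboxylic acid, 1 C=O (running total 5).
CH(OCOCH3): ester, 1 C=O (running total 6).

6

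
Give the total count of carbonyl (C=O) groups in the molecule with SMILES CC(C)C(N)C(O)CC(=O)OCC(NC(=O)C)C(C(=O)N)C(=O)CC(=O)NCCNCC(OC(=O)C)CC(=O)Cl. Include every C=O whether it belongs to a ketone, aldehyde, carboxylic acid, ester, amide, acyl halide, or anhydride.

CH2COOCH2: ester, 1 C=O (running total 1).
CH(NHCOCH3): amide, 1 C=O (running total 2).
CH(CONH2): amide, 1 C=O (running total 3).
CO: ketone, 1 C=O (running total 4).
CH2CONHCH2: amide, 1 C=O (running total 5).
CH(OCOCH3): ester, 1 C=O (running total 6).
COCl: acyl halide, 1 C=O (running total 7).

7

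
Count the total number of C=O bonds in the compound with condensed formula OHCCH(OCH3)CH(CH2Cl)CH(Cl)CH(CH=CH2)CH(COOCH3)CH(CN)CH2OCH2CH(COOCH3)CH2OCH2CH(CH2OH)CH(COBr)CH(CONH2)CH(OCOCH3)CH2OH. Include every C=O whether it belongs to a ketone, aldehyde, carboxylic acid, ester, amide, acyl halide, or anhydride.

OHC: aldehyde, 1 C=O (running total 1).
CH(COOCH3): ester, 1 C=O (running total 2).
CH(COOCH3): ester, 1 C=O (running total 3).
CH(COBr): acyl halide, 1 C=O (running total 4).
CH(CONH2): amide, 1 C=O (running total 5).
CH(OCOCH3): ester, 1 C=O (running total 6).

6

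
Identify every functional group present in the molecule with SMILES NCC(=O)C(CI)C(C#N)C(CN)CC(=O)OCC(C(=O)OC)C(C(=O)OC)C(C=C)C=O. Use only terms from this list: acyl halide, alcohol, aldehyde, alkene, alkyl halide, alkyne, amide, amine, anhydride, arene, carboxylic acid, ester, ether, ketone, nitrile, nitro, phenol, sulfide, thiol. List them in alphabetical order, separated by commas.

Reading the structure from left to right:
  H2NCH2: –NH2 on an sp³ carbon with no adjacent C=O → amine.
  CO: –C(=O)– with carbon on both sides → ketone.
  CH(CH2I): pendant –CH2X: halogen on sp³ carbon → alkyl halide.
  CH(CN): pendant –C≡N: nitrile.
  CH(CH2NH2): pendant –CH2NH2: N on sp³ C, no adjacent C=O → amine.
  CH2COOCH2: –C(=O)–O–C with C on the carbonyl side → ester.
  CH(COOCH3): pendant –COOCH3: carbonyl C bonded to C and –OCH3 → ester.
  CH(COOCH3): pendant –COOCH3: carbonyl C bonded to C and –OCH3 → ester.
  CH(CH=CH2): pendant –CH=CH2: C=C double bond → alkene.
  CHO: terminal –CHO: carbonyl C bonded to H and C → aldehyde.

aldehyde, alkene, alkyl halide, amine, ester, ketone, nitrile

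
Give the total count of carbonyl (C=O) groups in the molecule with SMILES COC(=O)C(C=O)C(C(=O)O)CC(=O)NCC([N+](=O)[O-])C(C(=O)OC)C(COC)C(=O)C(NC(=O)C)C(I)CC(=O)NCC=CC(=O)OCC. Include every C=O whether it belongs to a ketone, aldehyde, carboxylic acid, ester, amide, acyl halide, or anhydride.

9

CH3OOC: ester, 1 C=O (running total 1).
CH(CHO): aldehyde, 1 C=O (running total 2).
CH(COOH): carboxylic acid, 1 C=O (running total 3).
CH2CONHCH2: amide, 1 C=O (running total 4).
CH(COOCH3): ester, 1 C=O (running total 5).
CO: ketone, 1 C=O (running total 6).
CH(NHCOCH3): amide, 1 C=O (running total 7).
CH2CONHCH2: amide, 1 C=O (running total 8).
COOCH2CH3: ester, 1 C=O (running total 9).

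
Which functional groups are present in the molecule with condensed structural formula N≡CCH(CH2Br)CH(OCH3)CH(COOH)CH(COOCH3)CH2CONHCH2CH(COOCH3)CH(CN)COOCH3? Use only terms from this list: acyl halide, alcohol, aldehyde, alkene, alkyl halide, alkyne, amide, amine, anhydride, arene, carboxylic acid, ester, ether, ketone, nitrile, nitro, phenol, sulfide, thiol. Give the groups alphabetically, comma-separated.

alkyl halide, amide, carboxylic acid, ester, ether, nitrile

N≡C–: carbon triple-bonded to nitrogen → nitrile.
pendant –CH2X: halogen on sp³ carbon → alkyl halide.
pendant –OCH3: C–O–C with sp³ C, no adjacent C=O → ether.
pendant –COOH: carbonyl C bonded to C and –OH → carboxylic acid.
pendant –COOCH3: carbonyl C bonded to C and –OCH3 → ester.
–C(=O)–N– linkage → amide (the N is not an amine).
pendant –COOCH3: carbonyl C bonded to C and –OCH3 → ester.
pendant –C≡N: nitrile.
–C(=O)OCH3: carbonyl C bonded to C and to –OCH3 → ester (not ketone + ether).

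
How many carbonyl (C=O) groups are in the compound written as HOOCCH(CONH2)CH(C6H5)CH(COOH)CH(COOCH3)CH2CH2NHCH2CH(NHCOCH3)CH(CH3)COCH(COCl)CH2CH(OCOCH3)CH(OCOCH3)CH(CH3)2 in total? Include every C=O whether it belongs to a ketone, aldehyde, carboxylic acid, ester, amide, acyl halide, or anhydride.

HOOC: carboxylic acid, 1 C=O (running total 1).
CH(CONH2): amide, 1 C=O (running total 2).
CH(COOH): carboxylic acid, 1 C=O (running total 3).
CH(COOCH3): ester, 1 C=O (running total 4).
CH(NHCOCH3): amide, 1 C=O (running total 5).
CO: ketone, 1 C=O (running total 6).
CH(COCl): acyl halide, 1 C=O (running total 7).
CH(OCOCH3): ester, 1 C=O (running total 8).
CH(OCOCH3): ester, 1 C=O (running total 9).

9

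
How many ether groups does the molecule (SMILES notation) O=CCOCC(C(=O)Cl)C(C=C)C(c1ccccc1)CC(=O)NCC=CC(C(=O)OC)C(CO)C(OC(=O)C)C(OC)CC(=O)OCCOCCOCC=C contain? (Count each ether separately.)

Reading the structure from left to right:
  OHC: terminal –CHO: carbonyl C bonded to H and C → aldehyde.
  CH2OCH2: C–O–C with sp³ carbons on both sides and no adjacent C=O → ether.
  CH(COCl): pendant –C(=O)X: carbonyl C bonded to C and halogen → acyl halide.
  CH(CH=CH2): pendant –CH=CH2: C=C double bond → alkene.
  CH(C6H5): pendant –C6H5: benzene ring → arene.
  CH2CONHCH2: –C(=O)–N– linkage → amide (the N is not an amine).
  CH=CH: C=C double bond → alkene.
  CH(COOCH3): pendant –COOCH3: carbonyl C bonded to C and –OCH3 → ester.
  CH(CH2OH): pendant –CH2OH on an sp³ backbone C → alcohol.
  CH(OCOCH3): pendant –OC(=O)CH3: an acyloxy group → ester.
  CH(OCH3): pendant –OCH3: C–O–C with sp³ C, no adjacent C=O → ether.
  CH2COOCH2: –C(=O)–O–C with C on the carbonyl side → ester.
  CH2OCH2: C–O–C with sp³ carbons on both sides and no adjacent C=O → ether.
  CH2OCH2: C–O–C with sp³ carbons on both sides and no adjacent C=O → ether.
  CH=CH2: C=C double bond → alkene.
Ether appears at: CH2OCH2, CH(OCH3), CH2OCH2, CH2OCH2 → 4.

4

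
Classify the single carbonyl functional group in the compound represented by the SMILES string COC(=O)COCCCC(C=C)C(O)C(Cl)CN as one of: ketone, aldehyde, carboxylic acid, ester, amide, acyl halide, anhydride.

The carbonyl is in the CH3OOC segment: CH3O–C(=O)–: carbonyl C bonded to C and to –OCH3 → ester (not ketone + ether).

ester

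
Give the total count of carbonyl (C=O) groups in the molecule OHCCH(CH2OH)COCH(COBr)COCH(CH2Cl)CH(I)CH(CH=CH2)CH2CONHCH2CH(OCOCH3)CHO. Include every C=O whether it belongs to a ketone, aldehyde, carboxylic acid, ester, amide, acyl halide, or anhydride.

OHC: aldehyde, 1 C=O (running total 1).
CO: ketone, 1 C=O (running total 2).
CH(COBr): acyl halide, 1 C=O (running total 3).
CO: ketone, 1 C=O (running total 4).
CH2CONHCH2: amide, 1 C=O (running total 5).
CH(OCOCH3): ester, 1 C=O (running total 6).
CHO: aldehyde, 1 C=O (running total 7).

7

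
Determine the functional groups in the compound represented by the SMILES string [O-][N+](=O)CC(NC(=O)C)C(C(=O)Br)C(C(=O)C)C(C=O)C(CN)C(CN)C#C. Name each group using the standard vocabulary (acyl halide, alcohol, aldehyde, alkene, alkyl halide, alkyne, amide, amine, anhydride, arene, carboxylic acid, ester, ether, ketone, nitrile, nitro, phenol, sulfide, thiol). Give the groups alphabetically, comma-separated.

acyl halide, aldehyde, alkyne, amide, amine, ketone, nitro

–NO2 on carbon → nitro group.
pendant –NHC(=O)CH3: N bonded to a carbonyl → amide (not amine).
pendant –C(=O)X: carbonyl C bonded to C and halogen → acyl halide.
pendant –COCH3: carbonyl C bonded to two carbons → ketone.
pendant –CHO: carbonyl C bonded to C and H → aldehyde.
pendant –CH2NH2: N on sp³ C, no adjacent C=O → amine.
pendant –CH2NH2: N on sp³ C, no adjacent C=O → amine.
C≡C triple bond → alkyne.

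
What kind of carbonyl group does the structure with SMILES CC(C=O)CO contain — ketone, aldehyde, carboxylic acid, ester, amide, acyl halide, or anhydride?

The carbonyl is in the CH(CHO) segment: pendant –CHO: carbonyl C bonded to C and H → aldehyde.

aldehyde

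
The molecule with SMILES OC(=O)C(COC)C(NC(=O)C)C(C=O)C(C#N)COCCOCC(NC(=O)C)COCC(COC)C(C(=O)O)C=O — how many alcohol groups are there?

0

Working along the chain:
  HOOC: –COOH: carbonyl C bonded to –OH and C → carboxylic acid (the –OH is not a separate alcohol).
  CH(CH2OCH3): pendant –CH2OCH3: C–O–C linkage → ether.
  CH(NHCOCH3): pendant –NHC(=O)CH3: N bonded to a carbonyl → amide (not amine).
  CH(CHO): pendant –CHO: carbonyl C bonded to C and H → aldehyde.
  CH(CN): pendant –C≡N: nitrile.
  CH2OCH2: C–O–C with sp³ carbons on both sides and no adjacent C=O → ether.
  CH2OCH2: C–O–C with sp³ carbons on both sides and no adjacent C=O → ether.
  CH(NHCOCH3): pendant –NHC(=O)CH3: N bonded to a carbonyl → amide (not amine).
  CH2OCH2: C–O–C with sp³ carbons on both sides and no adjacent C=O → ether.
  CH(CH2OCH3): pendant –CH2OCH3: C–O–C linkage → ether.
  CH(COOH): pendant –COOH: carbonyl C bonded to C and –OH → carboxylic acid.
  CHO: terminal –CHO: carbonyl C bonded to H and C → aldehyde.
No segment is a alcohol: HOOC is carboxylic acid, not alcohol; CH(CH2OCH3) is ether, not alcohol; CH(CHO) is aldehyde, not alcohol. → 0.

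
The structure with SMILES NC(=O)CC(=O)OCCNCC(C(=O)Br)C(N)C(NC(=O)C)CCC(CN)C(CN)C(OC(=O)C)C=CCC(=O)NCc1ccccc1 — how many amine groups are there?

Working along the chain:
  H2NCO: –C(=O)NH2: carbonyl C bonded to C and to N → amide (the N is not a separate amine).
  CH2COOCH2: –C(=O)–O–C with C on the carbonyl side → ester.
  CH2NHCH2: C–N–C with sp³ carbons and no adjacent C=O → amine (secondary).
  CH(COBr): pendant –C(=O)X: carbonyl C bonded to C and halogen → acyl halide.
  CH(NH2): –NH2 on an sp³ carbon with no adjacent C=O → amine.
  CH(NHCOCH3): pendant –NHC(=O)CH3: N bonded to a carbonyl → amide (not amine).
  CH(CH2NH2): pendant –CH2NH2: N on sp³ C, no adjacent C=O → amine.
  CH(CH2NH2): pendant –CH2NH2: N on sp³ C, no adjacent C=O → amine.
  CH(OCOCH3): pendant –OC(=O)CH3: an acyloxy group → ester.
  CH=CH: C=C double bond → alkene.
  CH2CONHCH2: –C(=O)–N– linkage → amide (the N is not an amine).
  C6H5: –C6H5 phenyl ring → arene.
Amine appears at: CH2NHCH2, CH(NH2), CH(CH2NH2), CH(CH2NH2) → 4.

4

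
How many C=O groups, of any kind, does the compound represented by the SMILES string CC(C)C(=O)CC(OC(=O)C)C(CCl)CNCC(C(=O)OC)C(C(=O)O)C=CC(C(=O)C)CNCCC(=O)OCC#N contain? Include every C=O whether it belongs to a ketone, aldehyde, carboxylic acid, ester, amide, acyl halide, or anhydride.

CO: ketone, 1 C=O (running total 1).
CH(OCOCH3): ester, 1 C=O (running total 2).
CH(COOCH3): ester, 1 C=O (running total 3).
CH(COOH): carboxylic acid, 1 C=O (running total 4).
CH(COCH3): ketone, 1 C=O (running total 5).
CH2COOCH2: ester, 1 C=O (running total 6).

6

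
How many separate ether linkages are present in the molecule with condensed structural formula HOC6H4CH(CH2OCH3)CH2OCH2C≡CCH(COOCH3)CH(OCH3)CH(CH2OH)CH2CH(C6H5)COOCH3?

Reading the structure from left to right:
  HOC6H4: –OH attached directly to an aromatic ring → phenol (not alcohol); the ring itself is an arene.
  CH(CH2OCH3): pendant –CH2OCH3: C–O–C linkage → ether.
  CH2OCH2: C–O–C with sp³ carbons on both sides and no adjacent C=O → ether.
  C≡C: C≡C triple bond → alkyne.
  CH(COOCH3): pendant –COOCH3: carbonyl C bonded to C and –OCH3 → ester.
  CH(OCH3): pendant –OCH3: C–O–C with sp³ C, no adjacent C=O → ether.
  CH(CH2OH): pendant –CH2OH on an sp³ backbone C → alcohol.
  CH(C6H5): pendant –C6H5: benzene ring → arene.
  COOCH3: –C(=O)OCH3: carbonyl C bonded to C and to –OCH3 → ester (not ketone + ether).
Ether appears at: CH(CH2OCH3), CH2OCH2, CH(OCH3) → 3.

3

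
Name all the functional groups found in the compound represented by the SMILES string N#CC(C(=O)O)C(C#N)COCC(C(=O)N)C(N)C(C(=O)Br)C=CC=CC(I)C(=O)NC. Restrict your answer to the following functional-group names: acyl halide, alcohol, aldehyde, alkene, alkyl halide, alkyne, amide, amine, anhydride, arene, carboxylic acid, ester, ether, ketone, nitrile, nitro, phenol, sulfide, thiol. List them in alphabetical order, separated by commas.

Reading the structure from left to right:
  N≡C: N≡C–: carbon triple-bonded to nitrogen → nitrile.
  CH(COOH): pendant –COOH: carbonyl C bonded to C and –OH → carboxylic acid.
  CH(CN): pendant –C≡N: nitrile.
  CH2OCH2: C–O–C with sp³ carbons on both sides and no adjacent C=O → ether.
  CH(CONH2): pendant –CONH2: carbonyl C bonded to C and N → amide.
  CH(NH2): –NH2 on an sp³ carbon with no adjacent C=O → amine.
  CH(COBr): pendant –C(=O)X: carbonyl C bonded to C and halogen → acyl halide.
  CH=CH: C=C double bond → alkene.
  CH=CH: C=C double bond → alkene.
  CH(I): halogen on an sp³ carbon → alkyl halide.
  CONHCH3: –C(=O)NHCH3: carbonyl C bonded to C and to N → amide (the N is not an amine).

acyl halide, alkene, alkyl halide, amide, amine, carboxylic acid, ether, nitrile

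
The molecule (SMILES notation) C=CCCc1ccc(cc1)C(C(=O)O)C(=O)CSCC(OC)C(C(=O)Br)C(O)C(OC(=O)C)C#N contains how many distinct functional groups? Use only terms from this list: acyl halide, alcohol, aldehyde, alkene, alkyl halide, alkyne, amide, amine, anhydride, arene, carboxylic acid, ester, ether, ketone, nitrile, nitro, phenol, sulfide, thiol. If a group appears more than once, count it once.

10

C=C double bond → alkene.
para-disubstituted benzene ring → arene.
pendant –COOH: carbonyl C bonded to C and –OH → carboxylic acid.
–C(=O)– with carbon on both sides → ketone.
C–S–C linkage → sulfide (thioether).
pendant –OCH3: C–O–C with sp³ C, no adjacent C=O → ether.
pendant –C(=O)X: carbonyl C bonded to C and halogen → acyl halide.
–OH on an sp³ carbon → alcohol (secondary).
pendant –OC(=O)CH3: an acyloxy group → ester.
–C≡N: carbon triple-bonded to nitrogen → nitrile.
Distinct types present: acyl halide, alcohol, alkene, arene, carboxylic acid, ester, ether, ketone, nitrile, sulfide.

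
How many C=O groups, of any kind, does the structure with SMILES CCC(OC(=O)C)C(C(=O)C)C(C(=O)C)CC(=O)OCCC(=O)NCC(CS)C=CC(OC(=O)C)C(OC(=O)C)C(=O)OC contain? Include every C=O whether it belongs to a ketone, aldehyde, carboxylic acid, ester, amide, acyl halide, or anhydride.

CH(OCOCH3): ester, 1 C=O (running total 1).
CH(COCH3): ketone, 1 C=O (running total 2).
CH(COCH3): ketone, 1 C=O (running total 3).
CH2COOCH2: ester, 1 C=O (running total 4).
CH2CONHCH2: amide, 1 C=O (running total 5).
CH(OCOCH3): ester, 1 C=O (running total 6).
CH(OCOCH3): ester, 1 C=O (running total 7).
COOCH3: ester, 1 C=O (running total 8).

8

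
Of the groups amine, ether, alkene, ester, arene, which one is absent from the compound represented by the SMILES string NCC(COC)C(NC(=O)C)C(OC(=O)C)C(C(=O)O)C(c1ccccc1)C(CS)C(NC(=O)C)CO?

ester: present (CH(OCOCH3) — pendant –OC(=O)CH3: an acyloxy group → ester).
arene: present (CH(C6H5) — pendant –C6H5: benzene ring → arene).
amine: present (H2NCH2 — –NH2 on an sp³ carbon with no adjacent C=O → amine).
ether: present (CH(CH2OCH3) — pendant –CH2OCH3: C–O–C linkage → ether).
alkene: absent. In CH(C6H5), the C=C units are part of an aromatic ring, which is an arene, not an isolated alkene.

alkene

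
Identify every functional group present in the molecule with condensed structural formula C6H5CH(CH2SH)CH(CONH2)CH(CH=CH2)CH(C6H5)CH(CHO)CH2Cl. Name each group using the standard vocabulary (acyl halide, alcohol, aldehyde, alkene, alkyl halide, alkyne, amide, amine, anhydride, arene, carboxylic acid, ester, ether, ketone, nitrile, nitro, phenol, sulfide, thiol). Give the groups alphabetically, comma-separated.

aldehyde, alkene, alkyl halide, amide, arene, thiol

C6H5– phenyl ring → arene.
pendant –CH2SH → thiol.
pendant –CONH2: carbonyl C bonded to C and N → amide.
pendant –CH=CH2: C=C double bond → alkene.
pendant –C6H5: benzene ring → arene.
pendant –CHO: carbonyl C bonded to C and H → aldehyde.
halogen on an sp³ carbon → alkyl halide.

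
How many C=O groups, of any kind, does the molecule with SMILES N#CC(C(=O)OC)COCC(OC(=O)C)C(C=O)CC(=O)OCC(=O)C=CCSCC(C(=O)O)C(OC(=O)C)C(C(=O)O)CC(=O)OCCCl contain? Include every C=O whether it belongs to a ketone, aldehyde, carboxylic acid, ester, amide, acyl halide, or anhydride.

9

CH(COOCH3): ester, 1 C=O (running total 1).
CH(OCOCH3): ester, 1 C=O (running total 2).
CH(CHO): aldehyde, 1 C=O (running total 3).
CH2COOCH2: ester, 1 C=O (running total 4).
CO: ketone, 1 C=O (running total 5).
CH(COOH): carboxylic acid, 1 C=O (running total 6).
CH(OCOCH3): ester, 1 C=O (running total 7).
CH(COOH): carboxylic acid, 1 C=O (running total 8).
CH2COOCH2: ester, 1 C=O (running total 9).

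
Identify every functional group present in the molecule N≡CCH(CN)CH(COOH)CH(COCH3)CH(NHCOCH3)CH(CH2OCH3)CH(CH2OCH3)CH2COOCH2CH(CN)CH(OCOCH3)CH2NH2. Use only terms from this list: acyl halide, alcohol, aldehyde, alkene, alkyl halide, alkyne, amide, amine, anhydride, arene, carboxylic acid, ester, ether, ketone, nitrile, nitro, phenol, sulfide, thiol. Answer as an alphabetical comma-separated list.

Taking each segment in turn:
  N≡C: N≡C–: carbon triple-bonded to nitrogen → nitrile.
  CH(CN): pendant –C≡N: nitrile.
  CH(COOH): pendant –COOH: carbonyl C bonded to C and –OH → carboxylic acid.
  CH(COCH3): pendant –COCH3: carbonyl C bonded to two carbons → ketone.
  CH(NHCOCH3): pendant –NHC(=O)CH3: N bonded to a carbonyl → amide (not amine).
  CH(CH2OCH3): pendant –CH2OCH3: C–O–C linkage → ether.
  CH(CH2OCH3): pendant –CH2OCH3: C–O–C linkage → ether.
  CH2COOCH2: –C(=O)–O–C with C on the carbonyl side → ester.
  CH(CN): pendant –C≡N: nitrile.
  CH(OCOCH3): pendant –OC(=O)CH3: an acyloxy group → ester.
  CH2NH2: –NH2 on an sp³ carbon with no adjacent C=O → amine.

amide, amine, carboxylic acid, ester, ether, ketone, nitrile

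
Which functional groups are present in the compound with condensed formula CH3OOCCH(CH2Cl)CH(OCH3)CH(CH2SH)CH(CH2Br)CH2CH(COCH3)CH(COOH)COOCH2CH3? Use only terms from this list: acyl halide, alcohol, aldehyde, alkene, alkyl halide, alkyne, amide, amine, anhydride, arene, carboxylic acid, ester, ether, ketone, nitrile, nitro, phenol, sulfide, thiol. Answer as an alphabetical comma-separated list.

alkyl halide, carboxylic acid, ester, ether, ketone, thiol

Reading the structure from left to right:
  CH3OOC: CH3O–C(=O)–: carbonyl C bonded to C and to –OCH3 → ester (not ketone + ether).
  CH(CH2Cl): pendant –CH2X: halogen on sp³ carbon → alkyl halide.
  CH(OCH3): pendant –OCH3: C–O–C with sp³ C, no adjacent C=O → ether.
  CH(CH2SH): pendant –CH2SH → thiol.
  CH(CH2Br): pendant –CH2X: halogen on sp³ carbon → alkyl halide.
  CH(COCH3): pendant –COCH3: carbonyl C bonded to two carbons → ketone.
  CH(COOH): pendant –COOH: carbonyl C bonded to C and –OH → carboxylic acid.
  COOCH2CH3: –C(=O)OCH2CH3: carbonyl C bonded to C and to –OEt → ester.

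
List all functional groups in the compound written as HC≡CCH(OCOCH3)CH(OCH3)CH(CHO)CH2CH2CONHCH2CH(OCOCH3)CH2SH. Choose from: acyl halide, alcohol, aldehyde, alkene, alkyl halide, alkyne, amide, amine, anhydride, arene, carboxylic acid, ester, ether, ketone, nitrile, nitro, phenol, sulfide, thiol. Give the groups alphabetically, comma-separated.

C≡C triple bond → alkyne.
pendant –OC(=O)CH3: an acyloxy group → ester.
pendant –OCH3: C–O–C with sp³ C, no adjacent C=O → ether.
pendant –CHO: carbonyl C bonded to C and H → aldehyde.
–C(=O)–N– linkage → amide (the N is not an amine).
pendant –OC(=O)CH3: an acyloxy group → ester.
–SH on an sp³ carbon → thiol.

aldehyde, alkyne, amide, ester, ether, thiol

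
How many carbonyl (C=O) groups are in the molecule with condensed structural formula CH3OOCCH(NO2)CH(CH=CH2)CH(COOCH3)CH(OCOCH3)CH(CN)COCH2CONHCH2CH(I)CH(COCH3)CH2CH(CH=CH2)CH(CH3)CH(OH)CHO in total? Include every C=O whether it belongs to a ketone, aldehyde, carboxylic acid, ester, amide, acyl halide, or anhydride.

CH3OOC: ester, 1 C=O (running total 1).
CH(COOCH3): ester, 1 C=O (running total 2).
CH(OCOCH3): ester, 1 C=O (running total 3).
CO: ketone, 1 C=O (running total 4).
CH2CONHCH2: amide, 1 C=O (running total 5).
CH(COCH3): ketone, 1 C=O (running total 6).
CHO: aldehyde, 1 C=O (running total 7).

7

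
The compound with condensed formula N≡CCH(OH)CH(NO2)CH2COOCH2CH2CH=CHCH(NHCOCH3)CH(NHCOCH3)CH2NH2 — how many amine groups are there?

N≡C–: carbon triple-bonded to nitrogen → nitrile.
–OH on an sp³ carbon → alcohol (secondary).
–NO2 on an sp³ carbon → nitro (the N=O is not a carbonyl).
–C(=O)–O–C with C on the carbonyl side → ester.
C=C double bond → alkene.
pendant –NHC(=O)CH3: N bonded to a carbonyl → amide (not amine).
pendant –NHC(=O)CH3: N bonded to a carbonyl → amide (not amine).
–NH2 on an sp³ carbon with no adjacent C=O → amine.
Amine appears at: CH2NH2 → 1.

1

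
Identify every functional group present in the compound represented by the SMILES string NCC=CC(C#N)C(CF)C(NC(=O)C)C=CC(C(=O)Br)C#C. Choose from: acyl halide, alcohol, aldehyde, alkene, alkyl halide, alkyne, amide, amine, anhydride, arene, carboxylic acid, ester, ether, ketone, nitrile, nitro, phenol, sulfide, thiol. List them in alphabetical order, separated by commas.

–NH2 on an sp³ carbon with no adjacent C=O → amine.
C=C double bond → alkene.
pendant –C≡N: nitrile.
pendant –CH2X: halogen on sp³ carbon → alkyl halide.
pendant –NHC(=O)CH3: N bonded to a carbonyl → amide (not amine).
C=C double bond → alkene.
pendant –C(=O)X: carbonyl C bonded to C and halogen → acyl halide.
C≡C triple bond → alkyne.

acyl halide, alkene, alkyl halide, alkyne, amide, amine, nitrile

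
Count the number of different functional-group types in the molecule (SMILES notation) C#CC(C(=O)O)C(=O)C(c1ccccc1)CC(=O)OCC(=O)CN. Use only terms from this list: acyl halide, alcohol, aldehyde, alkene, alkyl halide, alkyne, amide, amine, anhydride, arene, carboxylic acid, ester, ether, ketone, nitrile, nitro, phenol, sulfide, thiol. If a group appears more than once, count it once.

6

C≡C triple bond → alkyne.
pendant –COOH: carbonyl C bonded to C and –OH → carboxylic acid.
–C(=O)– with carbon on both sides → ketone.
pendant –C6H5: benzene ring → arene.
–C(=O)–O–C with C on the carbonyl side → ester.
–C(=O)– with carbon on both sides → ketone.
–NH2 on an sp³ carbon with no adjacent C=O → amine.
Distinct types present: alkyne, amine, arene, carboxylic acid, ester, ketone.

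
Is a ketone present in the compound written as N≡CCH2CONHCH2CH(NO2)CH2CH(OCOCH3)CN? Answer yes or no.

Taking each segment in turn:
  N≡C: N≡C–: carbon triple-bonded to nitrogen → nitrile.
  CH2CONHCH2: –C(=O)–N– linkage → amide (the N is not an amine).
  CH(NO2): –NO2 on an sp³ carbon → nitro (the N=O is not a carbonyl).
  CH(OCOCH3): pendant –OC(=O)CH3: an acyloxy group → ester.
  CN: –C≡N: carbon triple-bonded to nitrogen → nitrile.
In CH(OCOCH3), the C=O is bonded to an –O–C group, which defines an ester, not a ketone. In CH2CONHCH2, the C=O is bonded to nitrogen, which defines an amide, not a ketone.
The groups actually present are: amide, ester, nitrile, nitro.

no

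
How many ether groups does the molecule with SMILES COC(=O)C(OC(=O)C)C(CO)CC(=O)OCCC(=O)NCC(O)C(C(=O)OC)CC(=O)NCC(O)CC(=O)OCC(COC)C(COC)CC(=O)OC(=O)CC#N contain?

Reading the structure from left to right:
  CH3OOC: CH3O–C(=O)–: carbonyl C bonded to C and to –OCH3 → ester (not ketone + ether).
  CH(OCOCH3): pendant –OC(=O)CH3: an acyloxy group → ester.
  CH(CH2OH): pendant –CH2OH on an sp³ backbone C → alcohol.
  CH2COOCH2: –C(=O)–O–C with C on the carbonyl side → ester.
  CH2CONHCH2: –C(=O)–N– linkage → amide (the N is not an amine).
  CH(OH): –OH on an sp³ carbon → alcohol (secondary).
  CH(COOCH3): pendant –COOCH3: carbonyl C bonded to C and –OCH3 → ester.
  CH2CONHCH2: –C(=O)–N– linkage → amide (the N is not an amine).
  CH(OH): –OH on an sp³ carbon → alcohol (secondary).
  CH2COOCH2: –C(=O)–O–C with C on the carbonyl side → ester.
  CH(CH2OCH3): pendant –CH2OCH3: C–O–C linkage → ether.
  CH(CH2OCH3): pendant –CH2OCH3: C–O–C linkage → ether.
  CH2CO-O-COCH2: two acyl groups sharing one oxygen, –C(=O)–O–C(=O)– → anhydride.
  CN: –C≡N: carbon triple-bonded to nitrogen → nitrile.
Ether appears at: CH(CH2OCH3), CH(CH2OCH3) → 2.

2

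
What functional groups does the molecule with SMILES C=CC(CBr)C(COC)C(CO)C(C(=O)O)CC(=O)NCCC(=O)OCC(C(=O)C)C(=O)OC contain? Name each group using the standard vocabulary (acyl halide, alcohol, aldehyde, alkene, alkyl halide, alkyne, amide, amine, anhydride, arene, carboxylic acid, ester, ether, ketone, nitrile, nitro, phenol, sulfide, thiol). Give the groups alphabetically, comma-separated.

alcohol, alkene, alkyl halide, amide, carboxylic acid, ester, ether, ketone

C=C double bond → alkene.
pendant –CH2X: halogen on sp³ carbon → alkyl halide.
pendant –CH2OCH3: C–O–C linkage → ether.
pendant –CH2OH on an sp³ backbone C → alcohol.
pendant –COOH: carbonyl C bonded to C and –OH → carboxylic acid.
–C(=O)–N– linkage → amide (the N is not an amine).
–C(=O)–O–C with C on the carbonyl side → ester.
pendant –COCH3: carbonyl C bonded to two carbons → ketone.
–C(=O)OCH3: carbonyl C bonded to C and to –OCH3 → ester (not ketone + ether).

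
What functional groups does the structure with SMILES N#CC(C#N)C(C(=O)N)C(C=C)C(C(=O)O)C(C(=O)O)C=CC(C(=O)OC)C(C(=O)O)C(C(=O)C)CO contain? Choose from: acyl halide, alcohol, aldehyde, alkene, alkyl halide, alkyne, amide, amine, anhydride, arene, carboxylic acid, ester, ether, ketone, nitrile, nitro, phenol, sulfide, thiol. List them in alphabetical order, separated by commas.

Taking each segment in turn:
  N≡C: N≡C–: carbon triple-bonded to nitrogen → nitrile.
  CH(CN): pendant –C≡N: nitrile.
  CH(CONH2): pendant –CONH2: carbonyl C bonded to C and N → amide.
  CH(CH=CH2): pendant –CH=CH2: C=C double bond → alkene.
  CH(COOH): pendant –COOH: carbonyl C bonded to C and –OH → carboxylic acid.
  CH(COOH): pendant –COOH: carbonyl C bonded to C and –OH → carboxylic acid.
  CH=CH: C=C double bond → alkene.
  CH(COOCH3): pendant –COOCH3: carbonyl C bonded to C and –OCH3 → ester.
  CH(COOH): pendant –COOH: carbonyl C bonded to C and –OH → carboxylic acid.
  CH(COCH3): pendant –COCH3: carbonyl C bonded to two carbons → ketone.
  CH2OH: –OH on an sp³ carbon → alcohol.

alcohol, alkene, amide, carboxylic acid, ester, ketone, nitrile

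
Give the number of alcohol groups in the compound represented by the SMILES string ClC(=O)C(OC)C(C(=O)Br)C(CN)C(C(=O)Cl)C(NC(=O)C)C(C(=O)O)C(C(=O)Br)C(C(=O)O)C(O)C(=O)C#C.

1

Working along the chain:
  ClCO: –C(=O)Cl: carbonyl C bonded to C and to a halogen → acyl halide (not alkyl halide).
  CH(OCH3): pendant –OCH3: C–O–C with sp³ C, no adjacent C=O → ether.
  CH(COBr): pendant –C(=O)X: carbonyl C bonded to C and halogen → acyl halide.
  CH(CH2NH2): pendant –CH2NH2: N on sp³ C, no adjacent C=O → amine.
  CH(COCl): pendant –C(=O)X: carbonyl C bonded to C and halogen → acyl halide.
  CH(NHCOCH3): pendant –NHC(=O)CH3: N bonded to a carbonyl → amide (not amine).
  CH(COOH): pendant –COOH: carbonyl C bonded to C and –OH → carboxylic acid.
  CH(COBr): pendant –C(=O)X: carbonyl C bonded to C and halogen → acyl halide.
  CH(COOH): pendant –COOH: carbonyl C bonded to C and –OH → carboxylic acid.
  CH(OH): –OH on an sp³ carbon → alcohol (secondary).
  CO: –C(=O)– with carbon on both sides → ketone.
  C≡CH: C≡C triple bond → alkyne.
Alcohol appears at: CH(OH) → 1.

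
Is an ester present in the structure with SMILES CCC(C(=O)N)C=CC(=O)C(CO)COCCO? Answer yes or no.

no

pendant –CONH2: carbonyl C bonded to C and N → amide.
C=C double bond → alkene.
–C(=O)– with carbon on both sides → ketone.
pendant –CH2OH on an sp³ backbone C → alcohol.
C–O–C with sp³ carbons on both sides and no adjacent C=O → ether.
–OH on an sp³ carbon → alcohol.
The groups actually present are: alcohol, alkene, amide, ether, ketone.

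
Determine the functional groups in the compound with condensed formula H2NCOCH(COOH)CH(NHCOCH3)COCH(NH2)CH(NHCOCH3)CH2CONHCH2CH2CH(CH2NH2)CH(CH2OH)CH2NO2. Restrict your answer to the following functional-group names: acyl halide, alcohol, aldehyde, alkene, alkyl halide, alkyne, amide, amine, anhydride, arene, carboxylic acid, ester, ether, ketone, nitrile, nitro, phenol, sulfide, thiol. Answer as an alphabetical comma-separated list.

–C(=O)NH2: carbonyl C bonded to C and to N → amide (the N is not a separate amine).
pendant –COOH: carbonyl C bonded to C and –OH → carboxylic acid.
pendant –NHC(=O)CH3: N bonded to a carbonyl → amide (not amine).
–C(=O)– with carbon on both sides → ketone.
–NH2 on an sp³ carbon with no adjacent C=O → amine.
pendant –NHC(=O)CH3: N bonded to a carbonyl → amide (not amine).
–C(=O)–N– linkage → amide (the N is not an amine).
pendant –CH2NH2: N on sp³ C, no adjacent C=O → amine.
pendant –CH2OH on an sp³ backbone C → alcohol.
–NO2 on carbon → nitro group.

alcohol, amide, amine, carboxylic acid, ketone, nitro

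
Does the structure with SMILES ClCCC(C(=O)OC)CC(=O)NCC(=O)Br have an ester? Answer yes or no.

Reading the structure from left to right:
  ClCH2: halogen on an sp³ carbon → alkyl halide.
  CH(COOCH3): pendant –COOCH3: carbonyl C bonded to C and –OCH3 → ester.
  CH2CONHCH2: –C(=O)–N– linkage → amide (the N is not an amine).
  COBr: –C(=O)Br: carbonyl C bonded to C and to a halogen → acyl halide (not alkyl halide).
The CH(COOCH3) segment supplies the ester: pendant –COOCH3: carbonyl C bonded to C and –OCH3 → ester.

yes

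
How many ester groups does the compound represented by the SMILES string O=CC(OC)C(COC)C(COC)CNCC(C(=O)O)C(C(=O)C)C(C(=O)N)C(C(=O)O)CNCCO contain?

Reading the structure from left to right:
  OHC: terminal –CHO: carbonyl C bonded to H and C → aldehyde.
  CH(OCH3): pendant –OCH3: C–O–C with sp³ C, no adjacent C=O → ether.
  CH(CH2OCH3): pendant –CH2OCH3: C–O–C linkage → ether.
  CH(CH2OCH3): pendant –CH2OCH3: C–O–C linkage → ether.
  CH2NHCH2: C–N–C with sp³ carbons and no adjacent C=O → amine (secondary).
  CH(COOH): pendant –COOH: carbonyl C bonded to C and –OH → carboxylic acid.
  CH(COCH3): pendant –COCH3: carbonyl C bonded to two carbons → ketone.
  CH(CONH2): pendant –CONH2: carbonyl C bonded to C and N → amide.
  CH(COOH): pendant –COOH: carbonyl C bonded to C and –OH → carboxylic acid.
  CH2NHCH2: C–N–C with sp³ carbons and no adjacent C=O → amine (secondary).
  CH2OH: –OH on an sp³ carbon → alcohol.
No segment is a ester: CH(OCH3) is ether, not ester; CH(CH2OCH3) is ether, not ester; CH(CH2OCH3) is ether, not ester. → 0.

0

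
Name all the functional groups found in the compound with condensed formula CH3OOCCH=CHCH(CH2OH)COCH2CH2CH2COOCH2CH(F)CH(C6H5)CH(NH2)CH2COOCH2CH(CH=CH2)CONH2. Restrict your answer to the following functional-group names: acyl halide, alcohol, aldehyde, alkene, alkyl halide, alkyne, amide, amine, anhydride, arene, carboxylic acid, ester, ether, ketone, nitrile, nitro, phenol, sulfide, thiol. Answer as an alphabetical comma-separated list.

alcohol, alkene, alkyl halide, amide, amine, arene, ester, ketone

Working along the chain:
  CH3OOC: CH3O–C(=O)–: carbonyl C bonded to C and to –OCH3 → ester (not ketone + ether).
  CH=CH: C=C double bond → alkene.
  CH(CH2OH): pendant –CH2OH on an sp³ backbone C → alcohol.
  CO: –C(=O)– with carbon on both sides → ketone.
  CH2COOCH2: –C(=O)–O–C with C on the carbonyl side → ester.
  CH(F): halogen on an sp³ carbon → alkyl halide.
  CH(C6H5): pendant –C6H5: benzene ring → arene.
  CH(NH2): –NH2 on an sp³ carbon with no adjacent C=O → amine.
  CH2COOCH2: –C(=O)–O–C with C on the carbonyl side → ester.
  CH(CH=CH2): pendant –CH=CH2: C=C double bond → alkene.
  CONH2: –C(=O)NH2: carbonyl C bonded to C and to N → amide (the N is not a separate amine).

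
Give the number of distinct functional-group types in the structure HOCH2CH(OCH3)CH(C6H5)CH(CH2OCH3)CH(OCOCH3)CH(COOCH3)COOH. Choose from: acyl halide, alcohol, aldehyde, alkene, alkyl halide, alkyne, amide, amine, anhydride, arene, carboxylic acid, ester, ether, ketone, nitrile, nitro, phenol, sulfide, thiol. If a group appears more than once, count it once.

5

Working along the chain:
  HOCH2: HO– on an sp³ carbon → alcohol.
  CH(OCH3): pendant –OCH3: C–O–C with sp³ C, no adjacent C=O → ether.
  CH(C6H5): pendant –C6H5: benzene ring → arene.
  CH(CH2OCH3): pendant –CH2OCH3: C–O–C linkage → ether.
  CH(OCOCH3): pendant –OC(=O)CH3: an acyloxy group → ester.
  CH(COOCH3): pendant –COOCH3: carbonyl C bonded to C and –OCH3 → ester.
  COOH: –COOH: carbonyl C bonded to –OH and C → carboxylic acid (the –OH is not a separate alcohol).
Distinct types present: alcohol, arene, carboxylic acid, ester, ether.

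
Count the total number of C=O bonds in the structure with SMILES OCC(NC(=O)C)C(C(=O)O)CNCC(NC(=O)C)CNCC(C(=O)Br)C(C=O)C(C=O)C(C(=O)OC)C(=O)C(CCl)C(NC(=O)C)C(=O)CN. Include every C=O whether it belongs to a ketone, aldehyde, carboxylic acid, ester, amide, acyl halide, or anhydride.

CH(NHCOCH3): amide, 1 C=O (running total 1).
CH(COOH): carboxylic acid, 1 C=O (running total 2).
CH(NHCOCH3): amide, 1 C=O (running total 3).
CH(COBr): acyl halide, 1 C=O (running total 4).
CH(CHO): aldehyde, 1 C=O (running total 5).
CH(CHO): aldehyde, 1 C=O (running total 6).
CH(COOCH3): ester, 1 C=O (running total 7).
CO: ketone, 1 C=O (running total 8).
CH(NHCOCH3): amide, 1 C=O (running total 9).
CO: ketone, 1 C=O (running total 10).

10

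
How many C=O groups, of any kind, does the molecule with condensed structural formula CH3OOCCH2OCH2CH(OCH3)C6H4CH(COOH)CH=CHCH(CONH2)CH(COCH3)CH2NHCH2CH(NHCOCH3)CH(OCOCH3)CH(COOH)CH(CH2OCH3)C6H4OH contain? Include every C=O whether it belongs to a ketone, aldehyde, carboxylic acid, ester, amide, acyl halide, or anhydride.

CH3OOC: ester, 1 C=O (running total 1).
CH(COOH): carboxylic acid, 1 C=O (running total 2).
CH(CONH2): amide, 1 C=O (running total 3).
CH(COCH3): ketone, 1 C=O (running total 4).
CH(NHCOCH3): amide, 1 C=O (running total 5).
CH(OCOCH3): ester, 1 C=O (running total 6).
CH(COOH): carboxylic acid, 1 C=O (running total 7).

7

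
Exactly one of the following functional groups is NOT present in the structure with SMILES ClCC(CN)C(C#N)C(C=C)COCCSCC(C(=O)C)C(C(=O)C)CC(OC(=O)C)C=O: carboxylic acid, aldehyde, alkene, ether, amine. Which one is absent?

carboxylic acid

amine: present (CH(CH2NH2) — pendant –CH2NH2: N on sp³ C, no adjacent C=O → amine).
aldehyde: present (CHO — terminal –CHO: carbonyl C bonded to H and C → aldehyde).
alkene: present (CH(CH=CH2) — pendant –CH=CH2: C=C double bond → alkene).
ether: present (CH2OCH2 — C–O–C with sp³ carbons on both sides and no adjacent C=O → ether).
carboxylic acid: absent. In CH(OCOCH3), the acyl oxygen is bonded to carbon (–O–C), not to H, so this is an ester.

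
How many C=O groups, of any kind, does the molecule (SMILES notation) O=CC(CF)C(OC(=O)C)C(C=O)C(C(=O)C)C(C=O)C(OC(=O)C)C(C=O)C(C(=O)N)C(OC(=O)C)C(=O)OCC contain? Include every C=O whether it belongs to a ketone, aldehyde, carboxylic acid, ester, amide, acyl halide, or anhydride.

OHC: aldehyde, 1 C=O (running total 1).
CH(OCOCH3): ester, 1 C=O (running total 2).
CH(CHO): aldehyde, 1 C=O (running total 3).
CH(COCH3): ketone, 1 C=O (running total 4).
CH(CHO): aldehyde, 1 C=O (running total 5).
CH(OCOCH3): ester, 1 C=O (running total 6).
CH(CHO): aldehyde, 1 C=O (running total 7).
CH(CONH2): amide, 1 C=O (running total 8).
CH(OCOCH3): ester, 1 C=O (running total 9).
COOCH2CH3: ester, 1 C=O (running total 10).

10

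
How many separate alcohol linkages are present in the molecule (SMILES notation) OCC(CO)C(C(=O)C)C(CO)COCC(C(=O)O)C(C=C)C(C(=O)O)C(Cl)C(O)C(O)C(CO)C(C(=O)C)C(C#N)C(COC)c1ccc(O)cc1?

HO– on an sp³ carbon → alcohol.
pendant –CH2OH on an sp³ backbone C → alcohol.
pendant –COCH3: carbonyl C bonded to two carbons → ketone.
pendant –CH2OH on an sp³ backbone C → alcohol.
C–O–C with sp³ carbons on both sides and no adjacent C=O → ether.
pendant –COOH: carbonyl C bonded to C and –OH → carboxylic acid.
pendant –CH=CH2: C=C double bond → alkene.
pendant –COOH: carbonyl C bonded to C and –OH → carboxylic acid.
halogen on an sp³ carbon → alkyl halide.
–OH on an sp³ carbon → alcohol (secondary).
–OH on an sp³ carbon → alcohol (secondary).
pendant –CH2OH on an sp³ backbone C → alcohol.
pendant –COCH3: carbonyl C bonded to two carbons → ketone.
pendant –C≡N: nitrile.
pendant –CH2OCH3: C–O–C linkage → ether.
–OH attached directly to an aromatic ring → phenol (not alcohol); the ring itself is an arene.
Alcohol appears at: HOCH2, CH(CH2OH), CH(CH2OH), CH(OH), CH(OH), CH(CH2OH) → 6.

6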